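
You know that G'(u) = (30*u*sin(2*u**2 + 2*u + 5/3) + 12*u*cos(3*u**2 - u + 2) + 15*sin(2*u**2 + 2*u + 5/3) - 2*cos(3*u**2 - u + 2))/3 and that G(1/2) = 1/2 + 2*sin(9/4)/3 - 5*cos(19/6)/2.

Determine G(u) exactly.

Whatever form G(u) takes, its d/du must return the stated G'(u).
A general antiderivative is 2*sin(3*u**2 - u + 2)/3 - 5*cos(2*u**2 + 2*u + 5/3)/2 + C.
The condition gives C = 1/2 + 2*sin(9/4)/3 - 5*cos(19/6)/2 - (2*sin(9/4)/3 - 5*cos(19/6)/2) = 1/2.
So G(u) = 2*sin(3*u**2 - u + 2)/3 - 5*cos(2*u**2 + 2*u + 5/3)/2 + 1/2.
Check: d/du[2*sin(3*u**2 - u + 2)/3 - 5*cos(2*u**2 + 2*u + 5/3)/2 + 1/2] = 10*u*sin(2*u**2 + 2*u + 5/3) + 4*u*cos(3*u**2 - u + 2) + 5*sin(2*u**2 + 2*u + 5/3) - 2*cos(3*u**2 - u + 2)/3, which equals G'(u).

G(u) = 2*sin(3*u**2 - u + 2)/3 - 5*cos(2*u**2 + 2*u + 5/3)/2 + 1/2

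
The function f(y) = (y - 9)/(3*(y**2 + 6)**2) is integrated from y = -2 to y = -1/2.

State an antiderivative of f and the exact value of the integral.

Differentiate the proposed F(y) back; it has to land on f(y) exactly.
F(y) = (-sqrt(6)*y**2*atan(sqrt(6)*y/6) - 6*y - 6*sqrt(6)*atan(sqrt(6)*y/6) - 4)/(24*y**2 + 144) is an antiderivative of f.
Check: d/dy[(-sqrt(6)*y**2*atan(sqrt(6)*y/6) - 6*y - 6*sqrt(6)*atan(sqrt(6)*y/6) - 4)/(24*y**2 + 144)] = (y - 9)/(3*y**4 + 36*y**2 + 108), which equals f(y).
F(-1/2) = -1/150 + sqrt(6)*atan(sqrt(6)/12)/24; F(-2) = 1/30 + sqrt(6)*atan(sqrt(6)/3)/24.
Integral = F(-1/2) - F(-2) = -sqrt(6)*atan(sqrt(6)/3)/24 - 1/25 + sqrt(6)*atan(sqrt(6)/12)/24.

Antiderivative: F(y) = (-sqrt(6)*y**2*atan(sqrt(6)*y/6) - 6*y - 6*sqrt(6)*atan(sqrt(6)*y/6) - 4)/(24*y**2 + 144); value = -sqrt(6)*atan(sqrt(6)/3)/24 - 1/25 + sqrt(6)*atan(sqrt(6)/12)/24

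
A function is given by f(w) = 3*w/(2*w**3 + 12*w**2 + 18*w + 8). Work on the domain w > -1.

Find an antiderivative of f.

An antiderivative is F(w) = (4*w*log(w + 1) - 4*w*log(w + 4) + 4*log(w + 1) - 4*log(w + 4) + 3)/(6*w + 6).

Factor the denominator (2*(w + 1)**2*(w + 4)) and decompose: f = -2/(3*(w + 4)) + 2/(3*(w + 1)) - 1/(2*(w + 1)**2); each piece integrates to a log, atan, or power term.
Check: d/dw[(4*w*log(w + 1) - 4*w*log(w + 4) + 4*log(w + 1) - 4*log(w + 4) + 3)/(6*w + 6)] = 3*w/(2*w**3 + 12*w**2 + 18*w + 8) = f(w).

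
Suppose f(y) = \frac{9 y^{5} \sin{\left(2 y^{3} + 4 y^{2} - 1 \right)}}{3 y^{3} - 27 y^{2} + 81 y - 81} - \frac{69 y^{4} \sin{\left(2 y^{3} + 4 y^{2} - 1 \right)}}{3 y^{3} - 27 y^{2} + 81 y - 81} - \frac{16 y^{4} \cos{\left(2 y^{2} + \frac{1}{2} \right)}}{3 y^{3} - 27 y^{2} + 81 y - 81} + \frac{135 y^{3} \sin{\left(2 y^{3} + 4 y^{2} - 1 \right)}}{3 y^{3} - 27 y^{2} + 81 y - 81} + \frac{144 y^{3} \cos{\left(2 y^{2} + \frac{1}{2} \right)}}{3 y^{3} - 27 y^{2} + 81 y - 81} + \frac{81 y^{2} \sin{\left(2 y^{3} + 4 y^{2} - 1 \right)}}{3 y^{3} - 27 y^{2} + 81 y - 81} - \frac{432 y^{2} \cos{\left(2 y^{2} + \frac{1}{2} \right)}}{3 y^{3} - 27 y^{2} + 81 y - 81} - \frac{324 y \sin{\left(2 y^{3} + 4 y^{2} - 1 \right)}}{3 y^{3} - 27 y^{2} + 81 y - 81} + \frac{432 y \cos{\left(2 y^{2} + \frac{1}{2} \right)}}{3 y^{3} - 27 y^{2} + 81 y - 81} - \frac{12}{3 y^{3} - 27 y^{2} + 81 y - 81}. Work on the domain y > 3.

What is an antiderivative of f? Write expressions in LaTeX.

The integrand splits into summands that can be handled one at a time.
Check: d/dy[\frac{- 8 y^{2} \sin{\left(2 y^{2} + \frac{1}{2} \right)} - 3 y^{2} \cos{\left(2 y^{3} + 4 y^{2} - 1 \right)} + 48 y \sin{\left(2 y^{2} + \frac{1}{2} \right)} + 18 y \cos{\left(2 y^{3} + 4 y^{2} - 1 \right)} - 72 \sin{\left(2 y^{2} + \frac{1}{2} \right)} - 27 \cos{\left(2 y^{3} + 4 y^{2} - 1 \right)} + 12}{6 y^{2} - 36 y + 54}] = \frac{9 y^{5} \sin{\left(2 y^{3} + 4 y^{2} - 1 \right)} - 69 y^{4} \sin{\left(2 y^{3} + 4 y^{2} - 1 \right)} - 16 y^{4} \cos{\left(2 y^{2} + \frac{1}{2} \right)} + 135 y^{3} \sin{\left(2 y^{3} + 4 y^{2} - 1 \right)} + 144 y^{3} \cos{\left(2 y^{2} + \frac{1}{2} \right)} + 81 y^{2} \sin{\left(2 y^{3} + 4 y^{2} - 1 \right)} - 432 y^{2} \cos{\left(2 y^{2} + \frac{1}{2} \right)} - 324 y \sin{\left(2 y^{3} + 4 y^{2} - 1 \right)} + 432 y \cos{\left(2 y^{2} + \frac{1}{2} \right)} - 12}{3 y^{3} - 27 y^{2} + 81 y - 81}, which equals f(y).

An antiderivative is F(y) = \frac{- 8 y^{2} \sin{\left(2 y^{2} + \frac{1}{2} \right)} - 3 y^{2} \cos{\left(2 y^{3} + 4 y^{2} - 1 \right)} + 48 y \sin{\left(2 y^{2} + \frac{1}{2} \right)} + 18 y \cos{\left(2 y^{3} + 4 y^{2} - 1 \right)} - 72 \sin{\left(2 y^{2} + \frac{1}{2} \right)} - 27 \cos{\left(2 y^{3} + 4 y^{2} - 1 \right)} + 12}{6 y^{2} - 36 y + 54}.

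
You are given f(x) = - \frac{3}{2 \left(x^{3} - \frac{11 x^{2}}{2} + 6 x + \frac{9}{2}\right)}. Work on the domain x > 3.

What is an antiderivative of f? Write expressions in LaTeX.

Factor the denominator (\left(x - 3\right)^{2} \left(2 x + 1\right)) and decompose: f = - \frac{12}{49 \left(2 x + 1\right)} + \frac{6}{49 \left(x - 3\right)} - \frac{3}{7 \left(x - 3\right)^{2}}; each piece integrates to a log, atan, or power term.
Check: d/dx[\frac{6 \log{\left(x - 3 \right)}}{49} - \frac{6 \log{\left(x + \frac{1}{2} \right)}}{49} + \frac{3}{7 x - 21}] = - \frac{3}{2 x^{3} - 11 x^{2} + 12 x + 9}, which equals f(x).

An antiderivative is F(x) = \frac{6 \log{\left(x - 3 \right)}}{49} - \frac{6 \log{\left(x + \frac{1}{2} \right)}}{49} + \frac{3}{7 x - 21}.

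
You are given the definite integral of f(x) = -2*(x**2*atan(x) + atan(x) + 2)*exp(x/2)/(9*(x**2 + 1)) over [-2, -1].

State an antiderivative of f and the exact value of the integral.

Antiderivative: F(x) = -4*exp(x/2)*atan(x)/9; value = -4*exp(-1)*atan(2)/9 + pi*exp(-1/2)/9

Recognize the product-rule pattern: f = u'v + uv' with u = -4*atan(x)/9, v = exp(x/2), so integration by parts undoes it.
F(x) = -4*exp(x/2)*atan(x)/9 is an antiderivative of f.
Check: d/dx[-4*exp(x/2)*atan(x)/9] = (-2*x**2*exp(x/2)*atan(x) - 2*exp(x/2)*atan(x) - 4*exp(x/2))/(9*x**2 + 9), which equals f(x).
F(-1) = pi*exp(-1/2)/9; F(-2) = 4*exp(-1)*atan(2)/9.
Integral = F(-1) - F(-2) = -4*exp(-1)*atan(2)/9 + pi*exp(-1/2)/9.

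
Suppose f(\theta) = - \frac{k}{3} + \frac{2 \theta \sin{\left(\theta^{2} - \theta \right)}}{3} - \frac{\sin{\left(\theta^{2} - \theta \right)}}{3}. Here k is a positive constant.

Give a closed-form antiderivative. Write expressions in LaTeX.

An antiderivative is F(\theta) = - \frac{k \theta}{3} - \frac{\cos{\left(\theta^{2} - \theta \right)}}{3}.

Integrate term by term and add the pieces.
Check: d/d\theta[- \frac{k \theta}{3} - \frac{\cos{\left(\theta^{2} - \theta \right)}}{3}] = - \frac{k}{3} + \frac{2 \theta \sin{\left(\theta^{2} - \theta \right)}}{3} - \frac{\sin{\left(\theta^{2} - \theta \right)}}{3} = f(\theta).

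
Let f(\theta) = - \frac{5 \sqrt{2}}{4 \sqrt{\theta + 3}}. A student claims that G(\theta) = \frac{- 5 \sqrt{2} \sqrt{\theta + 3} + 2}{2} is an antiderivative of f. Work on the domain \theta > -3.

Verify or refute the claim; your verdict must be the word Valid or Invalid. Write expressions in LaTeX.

d/d\theta[G] = - \frac{5 \sqrt{2}}{4 \sqrt{\theta + 3}}
This equals f(\theta) exactly, so the claim holds.

Valid. The derivative of G reproduces f.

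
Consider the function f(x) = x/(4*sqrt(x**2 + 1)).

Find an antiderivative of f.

An antiderivative is F(x) = sqrt(x**2 + 1)/4.

The substitution u = x**2 + 1 works: f is exactly (dF/du)*(du/dx) for that inner function.
Check: d/dx[sqrt(x**2 + 1)/4] = x/(4*sqrt(x**2 + 1)) = f(x).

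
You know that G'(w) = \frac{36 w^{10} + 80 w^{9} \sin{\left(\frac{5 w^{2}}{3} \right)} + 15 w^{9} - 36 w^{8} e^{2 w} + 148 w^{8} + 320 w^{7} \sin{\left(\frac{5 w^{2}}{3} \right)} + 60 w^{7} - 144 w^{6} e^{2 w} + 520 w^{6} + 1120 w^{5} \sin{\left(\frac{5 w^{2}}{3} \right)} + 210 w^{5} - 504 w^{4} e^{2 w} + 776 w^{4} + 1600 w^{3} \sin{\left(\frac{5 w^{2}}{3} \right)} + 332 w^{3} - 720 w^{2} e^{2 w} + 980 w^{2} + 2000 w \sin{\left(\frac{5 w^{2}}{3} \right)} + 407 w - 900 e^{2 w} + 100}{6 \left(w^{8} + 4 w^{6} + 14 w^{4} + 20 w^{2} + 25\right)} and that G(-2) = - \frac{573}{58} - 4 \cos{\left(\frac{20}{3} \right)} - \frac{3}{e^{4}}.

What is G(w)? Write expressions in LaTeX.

Check a candidate G(w) by differentiating: d/dw[G] must match the given G'(w).
A general antiderivative is 2 w^{3} + \frac{5 w^{2}}{4} + \frac{2 w}{3} - 3 e^{2 w} - 4 \cos{\left(\frac{5 w^{2}}{3} \right)} + \frac{5}{2} - \frac{4}{3 \left(w^{4} + 2 w^{2} + 5\right)} + C.
The condition gives C = - \frac{573}{58} - 4 \cos{\left(\frac{20}{3} \right)} - \frac{3}{e^{4}} - (- \frac{573}{58} - 4 \cos{\left(\frac{20}{3} \right)} - \frac{3}{e^{4}}) = 0.
So G(w) = \frac{24 w^{7} + 15 w^{6} + 56 w^{5} - 36 w^{4} e^{2 w} - 48 w^{4} \cos{\left(\frac{5 w^{2}}{3} \right)} + 60 w^{4} + 136 w^{3} - 72 w^{2} e^{2 w} - 96 w^{2} \cos{\left(\frac{5 w^{2}}{3} \right)} + 135 w^{2} + 40 w - 180 e^{2 w} - 240 \cos{\left(\frac{5 w^{2}}{3} \right)} + 134}{12 w^{4} + 24 w^{2} + 60}.
Check: d/dw[\frac{24 w^{7} + 15 w^{6} + 56 w^{5} - 36 w^{4} e^{2 w} - 48 w^{4} \cos{\left(\frac{5 w^{2}}{3} \right)} + 60 w^{4} + 136 w^{3} - 72 w^{2} e^{2 w} - 96 w^{2} \cos{\left(\frac{5 w^{2}}{3} \right)} + 135 w^{2} + 40 w - 180 e^{2 w} - 240 \cos{\left(\frac{5 w^{2}}{3} \right)} + 134}{12 w^{4} + 24 w^{2} + 60}] = \frac{36 w^{10} + 80 w^{9} \sin{\left(\frac{5 w^{2}}{3} \right)} + 15 w^{9} - 36 w^{8} e^{2 w} + 148 w^{8} + 320 w^{7} \sin{\left(\frac{5 w^{2}}{3} \right)} + 60 w^{7} - 144 w^{6} e^{2 w} + 520 w^{6} + 1120 w^{5} \sin{\left(\frac{5 w^{2}}{3} \right)} + 210 w^{5} - 504 w^{4} e^{2 w} + 776 w^{4} + 1600 w^{3} \sin{\left(\frac{5 w^{2}}{3} \right)} + 332 w^{3} - 720 w^{2} e^{2 w} + 980 w^{2} + 2000 w \sin{\left(\frac{5 w^{2}}{3} \right)} + 407 w - 900 e^{2 w} + 100}{6 w^{8} + 24 w^{6} + 84 w^{4} + 120 w^{2} + 150}, which equals G'(w).

G(w) = \frac{24 w^{7} + 15 w^{6} + 56 w^{5} - 36 w^{4} e^{2 w} - 48 w^{4} \cos{\left(\frac{5 w^{2}}{3} \right)} + 60 w^{4} + 136 w^{3} - 72 w^{2} e^{2 w} - 96 w^{2} \cos{\left(\frac{5 w^{2}}{3} \right)} + 135 w^{2} + 40 w - 180 e^{2 w} - 240 \cos{\left(\frac{5 w^{2}}{3} \right)} + 134}{12 w^{4} + 24 w^{2} + 60}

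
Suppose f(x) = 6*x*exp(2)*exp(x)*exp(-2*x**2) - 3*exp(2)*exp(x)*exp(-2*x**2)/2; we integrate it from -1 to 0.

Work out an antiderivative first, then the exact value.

Antiderivative: F(x) = -3*exp(2)*exp(x)*exp(-2*x**2)/2; value = -3*exp(2)/2 + 3*exp(-1)/2

The substitution u = -2*x**2 + x + 2 works: f is exactly (dF/du)*(du/dx) for that inner function.
F(x) = -3*exp(2)*exp(x)*exp(-2*x**2)/2 is an antiderivative of f.
Check: d/dx[-3*exp(2)*exp(x)*exp(-2*x**2)/2] = (12*x*exp(2)*exp(x) - 3*exp(2)*exp(x))*exp(-2*x**2)/2, which equals f(x).
F(0) = -3*exp(2)/2; F(-1) = -3*exp(-1)/2.
Integral = F(0) - F(-1) = -3*exp(2)/2 + 3*exp(-1)/2.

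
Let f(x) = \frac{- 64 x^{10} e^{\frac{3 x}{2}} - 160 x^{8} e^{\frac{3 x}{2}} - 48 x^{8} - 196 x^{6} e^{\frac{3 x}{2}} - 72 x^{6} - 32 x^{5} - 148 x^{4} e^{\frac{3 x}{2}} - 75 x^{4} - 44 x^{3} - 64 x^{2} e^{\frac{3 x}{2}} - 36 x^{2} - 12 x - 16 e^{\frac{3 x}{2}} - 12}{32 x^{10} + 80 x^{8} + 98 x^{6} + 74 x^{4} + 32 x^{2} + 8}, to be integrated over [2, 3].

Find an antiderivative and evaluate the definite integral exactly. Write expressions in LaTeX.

Differentiate the proposed F(x) back; it has to land on f(x) exactly.
F(x) = \frac{- 32 x^{4} e^{\frac{3 x}{2}} - 36 x^{4} \operatorname{atan}{\left(x \right)} - 24 x^{2} e^{\frac{3 x}{2}} - 27 x^{2} \operatorname{atan}{\left(x \right)} - 16 e^{\frac{3 x}{2}} - 18 \operatorname{atan}{\left(x \right)} + 6}{24 x^{4} + 18 x^{2} + 12} is an antiderivative of f.
Check: d/dx[\frac{- 32 x^{4} e^{\frac{3 x}{2}} - 36 x^{4} \operatorname{atan}{\left(x \right)} - 24 x^{2} e^{\frac{3 x}{2}} - 27 x^{2} \operatorname{atan}{\left(x \right)} - 16 e^{\frac{3 x}{2}} - 18 \operatorname{atan}{\left(x \right)} + 6}{24 x^{4} + 18 x^{2} + 12}] = \frac{- 64 x^{10} e^{\frac{3 x}{2}} - 160 x^{8} e^{\frac{3 x}{2}} - 48 x^{8} - 196 x^{6} e^{\frac{3 x}{2}} - 72 x^{6} - 32 x^{5} - 148 x^{4} e^{\frac{3 x}{2}} - 75 x^{4} - 44 x^{3} - 64 x^{2} e^{\frac{3 x}{2}} - 36 x^{2} - 12 x - 16 e^{\frac{3 x}{2}} - 12}{32 x^{10} + 80 x^{8} + 98 x^{6} + 74 x^{4} + 32 x^{2} + 8} = f(x).
F(3) = - \frac{4 e^{\frac{9}{2}}}{3} - \frac{3 \operatorname{atan}{\left(3 \right)}}{2} + \frac{1}{353}; F(2) = - \frac{4 e^{3}}{3} - \frac{3 \operatorname{atan}{\left(2 \right)}}{2} + \frac{1}{78}.
Integral = F(3) - F(2) = - \frac{4 e^{\frac{9}{2}}}{3} - \frac{3 \operatorname{atan}{\left(3 \right)}}{2} - \frac{275}{27534} + \frac{3 \operatorname{atan}{\left(2 \right)}}{2} + \frac{4 e^{3}}{3}.

Antiderivative: F(x) = \frac{- 32 x^{4} e^{\frac{3 x}{2}} - 36 x^{4} \operatorname{atan}{\left(x \right)} - 24 x^{2} e^{\frac{3 x}{2}} - 27 x^{2} \operatorname{atan}{\left(x \right)} - 16 e^{\frac{3 x}{2}} - 18 \operatorname{atan}{\left(x \right)} + 6}{24 x^{4} + 18 x^{2} + 12}; value = - \frac{4 e^{\frac{9}{2}}}{3} - \frac{3 \operatorname{atan}{\left(3 \right)}}{2} - \frac{275}{27534} + \frac{3 \operatorname{atan}{\left(2 \right)}}{2} + \frac{4 e^{3}}{3}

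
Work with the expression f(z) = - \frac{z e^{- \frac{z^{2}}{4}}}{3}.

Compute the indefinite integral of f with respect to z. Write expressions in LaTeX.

The substitution u = - \frac{z^{2}}{4} works: f is exactly (dF/du)*(du/dz) for that inner function.
Check: d/dz[\frac{2 e^{- \frac{z^{2}}{4}}}{3}] = - \frac{z e^{- \frac{z^{2}}{4}}}{3} = f(z).

F(z) = \frac{2 e^{- \frac{z^{2}}{4}}}{3} + C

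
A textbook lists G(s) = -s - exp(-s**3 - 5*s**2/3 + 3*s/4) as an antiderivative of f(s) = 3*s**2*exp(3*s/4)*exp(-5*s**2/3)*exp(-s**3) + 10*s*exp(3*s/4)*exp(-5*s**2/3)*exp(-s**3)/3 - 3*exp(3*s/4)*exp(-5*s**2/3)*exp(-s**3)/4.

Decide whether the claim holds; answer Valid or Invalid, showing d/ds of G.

d/ds[G] = 3*s**2*exp(3*s/4)*exp(-5*s**2/3)*exp(-s**3) + 10*s*exp(3*s/4)*exp(-5*s**2/3)*exp(-s**3)/3 - 3*exp(3*s/4)*exp(-5*s**2/3)*exp(-s**3)/4 - 1
d/ds[G] - f(s) = -1 != 0.

Invalid: d/ds[G] - f = -1, which is not 0.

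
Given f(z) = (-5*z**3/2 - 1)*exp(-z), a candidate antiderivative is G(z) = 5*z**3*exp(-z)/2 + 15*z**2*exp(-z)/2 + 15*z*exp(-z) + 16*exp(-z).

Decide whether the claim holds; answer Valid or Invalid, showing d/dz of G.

Valid. The derivative of G reproduces f.

d/dz[G] = (-5*z**3 - 2)*exp(-z)/2
This equals f(z) exactly, so the claim holds.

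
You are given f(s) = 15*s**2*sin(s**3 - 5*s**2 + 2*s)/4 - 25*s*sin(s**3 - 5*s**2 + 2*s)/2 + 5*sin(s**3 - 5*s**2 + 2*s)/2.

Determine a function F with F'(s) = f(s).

The substitution u = s**3 - 5*s**2 + 2*s works: f is exactly (dF/du)*(du/ds) for that inner function.
Check: d/ds[-5*cos(s**3 - 5*s**2 + 2*s)/4] = 15*s**2*sin(s**3 - 5*s**2 + 2*s)/4 - 25*s*sin(s**3 - 5*s**2 + 2*s)/2 + 5*sin(s**3 - 5*s**2 + 2*s)/2 = f(s).

An antiderivative is F(s) = -5*cos(s**3 - 5*s**2 + 2*s)/4.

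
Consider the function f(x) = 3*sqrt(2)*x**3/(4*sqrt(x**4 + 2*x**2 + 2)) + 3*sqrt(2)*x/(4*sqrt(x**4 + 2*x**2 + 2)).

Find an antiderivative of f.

An antiderivative is F(x) = 3*sqrt(2)*sqrt(x**4 + 2*x**2 + 2)/8.

The substitution u = x**4/2 + x**2 + 1 works: f is exactly (dF/du)*(du/dx) for that inner function.
Check: d/dx[3*sqrt(2)*sqrt(x**4 + 2*x**2 + 2)/8] = (3*sqrt(2)*x**3 + 3*sqrt(2)*x)/(4*sqrt(x**4 + 2*x**2 + 2)), which equals f(x).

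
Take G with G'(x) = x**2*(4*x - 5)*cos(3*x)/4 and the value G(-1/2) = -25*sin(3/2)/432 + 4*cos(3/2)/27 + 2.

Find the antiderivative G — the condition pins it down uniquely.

G(x) = x**3*sin(3*x)/3 - 5*x**2*sin(3*x)/12 + x**2*cos(3*x)/3 - 2*x*sin(3*x)/9 - 5*x*cos(3*x)/18 + 5*sin(3*x)/54 - 2*cos(3*x)/27 + 2

For G(x) to be correct, d/dx[G] must agree with the stated G'(x) identically.
A general antiderivative is x**3*sin(3*x)/3 - 5*x**2*sin(3*x)/12 + x**2*cos(3*x)/3 - 2*x*sin(3*x)/9 - 5*x*cos(3*x)/18 + 5*sin(3*x)/54 - 2*cos(3*x)/27 + C.
The condition gives C = -25*sin(3/2)/432 + 4*cos(3/2)/27 + 2 - (-25*sin(3/2)/432 + 4*cos(3/2)/27) = 2.
So G(x) = x**3*sin(3*x)/3 - 5*x**2*sin(3*x)/12 + x**2*cos(3*x)/3 - 2*x*sin(3*x)/9 - 5*x*cos(3*x)/18 + 5*sin(3*x)/54 - 2*cos(3*x)/27 + 2.
Check: d/dx[x**3*sin(3*x)/3 - 5*x**2*sin(3*x)/12 + x**2*cos(3*x)/3 - 2*x*sin(3*x)/9 - 5*x*cos(3*x)/18 + 5*sin(3*x)/54 - 2*cos(3*x)/27 + 2] = x**3*cos(3*x) - 5*x**2*cos(3*x)/4, which equals G'(x).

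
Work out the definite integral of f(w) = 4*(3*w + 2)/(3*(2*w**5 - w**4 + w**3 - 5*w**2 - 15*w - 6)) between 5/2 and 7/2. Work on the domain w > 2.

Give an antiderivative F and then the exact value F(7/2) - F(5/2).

Antiderivative: F(w) = (832*log(w - 2) - 672*log(w + 1/2) - 910*log(w + 1) + 375*log(w**2 + 3) - 970*sqrt(3)*atan(sqrt(3)*w/3))/8190; value = -97*sqrt(3)*atan(7*sqrt(3)/6)/819 - log(9/2)/9 - 16*log(4)/195 - 25*log(37/4)/546 + 32*log(3/2)/315 + 32*log(2)/315 + 16*log(3)/195 + 25*log(61/4)/546 + log(7/2)/9 + 97*sqrt(3)*atan(5*sqrt(3)/6)/819

Factor the denominator (3*(w - 2)*(w + 1)*(2*w + 1)*(w**2 + 3)) and decompose: f = (25*w - 97)/(273*(w**2 + 3)) - 32/(195*(2*w + 1)) - 1/(9*(w + 1)) + 32/(315*(w - 2)); each piece integrates to a log, atan, or power term.
F(w) = (832*log(w - 2) - 672*log(w + 1/2) - 910*log(w + 1) + 375*log(w**2 + 3) - 970*sqrt(3)*atan(sqrt(3)*w/3))/8190 is an antiderivative of f.
Check: d/dw[(832*log(w - 2) - 672*log(w + 1/2) - 910*log(w + 1) + 375*log(w**2 + 3) - 970*sqrt(3)*atan(sqrt(3)*w/3))/8190] = (12*w + 8)/(6*w**5 - 3*w**4 + 3*w**3 - 15*w**2 - 45*w - 18), which equals f(w).
F(7/2) = -97*sqrt(3)*atan(7*sqrt(3)/6)/819 - log(9/2)/9 - 16*log(4)/195 + 32*log(3/2)/315 + 25*log(61/4)/546; F(5/2) = -97*sqrt(3)*atan(5*sqrt(3)/6)/819 - log(7/2)/9 - 16*log(3)/195 - 32*log(2)/315 + 25*log(37/4)/546.
Integral = F(7/2) - F(5/2) = -97*sqrt(3)*atan(7*sqrt(3)/6)/819 - log(9/2)/9 - 16*log(4)/195 - 25*log(37/4)/546 + 32*log(3/2)/315 + 32*log(2)/315 + 16*log(3)/195 + 25*log(61/4)/546 + log(7/2)/9 + 97*sqrt(3)*atan(5*sqrt(3)/6)/819.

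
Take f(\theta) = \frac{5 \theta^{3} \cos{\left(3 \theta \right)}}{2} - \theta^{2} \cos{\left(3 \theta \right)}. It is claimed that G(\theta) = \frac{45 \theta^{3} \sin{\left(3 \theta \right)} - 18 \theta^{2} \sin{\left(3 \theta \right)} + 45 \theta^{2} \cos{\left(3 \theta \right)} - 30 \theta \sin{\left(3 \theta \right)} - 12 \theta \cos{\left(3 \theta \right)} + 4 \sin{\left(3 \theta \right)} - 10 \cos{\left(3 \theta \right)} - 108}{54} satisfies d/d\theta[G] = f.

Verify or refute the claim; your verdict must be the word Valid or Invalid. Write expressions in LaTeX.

d/d\theta[G] = \frac{5 \theta^{3} \cos{\left(3 \theta \right)}}{2} - \theta^{2} \cos{\left(3 \theta \right)}
This equals f(\theta) exactly, so the claim holds.

Valid - the claim checks out under differentiation.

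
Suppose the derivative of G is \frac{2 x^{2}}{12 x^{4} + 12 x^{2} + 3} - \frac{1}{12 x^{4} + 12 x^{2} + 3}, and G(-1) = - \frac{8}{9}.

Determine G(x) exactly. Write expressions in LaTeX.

G(x) = \frac{- 6 x^{2} - x - 3}{6 x^{2} + 3}

G'(x) has the shape u'v + uv' for u = - \frac{2 x}{3} and v = \frac{1}{4 x^{2} + 2} — it is the derivative of the product u*v.
A general antiderivative is - \frac{2 x}{3 \left(4 x^{2} + 2\right)} + C.
The condition gives C = - \frac{8}{9} - (\frac{1}{9}) = -1.
So G(x) = \frac{- 6 x^{2} - x - 3}{6 x^{2} + 3}.
Check: d/dx[\frac{- 6 x^{2} - x - 3}{6 x^{2} + 3}] = \frac{2 x^{2} - 1}{12 x^{4} + 12 x^{2} + 3}, which equals G'(x).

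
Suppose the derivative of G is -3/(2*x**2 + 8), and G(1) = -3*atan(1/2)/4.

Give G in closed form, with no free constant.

Any candidate G(x) must reproduce the stated G'(x) exactly.
A general antiderivative is -3*atan(x/2)/4 + C.
The condition gives C = -3*atan(1/2)/4 - (-3*atan(1/2)/4) = 0.
So G(x) = -3*atan(x/2)/4.
Check: d/dx[-3*atan(x/2)/4] = -3/(2*x**2 + 8) = G'(x).

G(x) = -3*atan(x/2)/4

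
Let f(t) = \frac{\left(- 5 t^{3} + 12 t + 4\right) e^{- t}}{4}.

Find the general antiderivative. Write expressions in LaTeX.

Recognize the product-rule pattern: f = u'v + uv' with u = \frac{5 t^{3}}{4} + \frac{15 t^{2}}{4} + \frac{9 t}{2} + \frac{7}{2}, v = e^{- t}, so integration by parts undoes it.
Check: d/dt[\frac{5 t^{3} e^{- t}}{4} + \frac{15 t^{2} e^{- t}}{4} + \frac{9 t e^{- t}}{2} + \frac{7 e^{- t}}{2}] = \frac{\left(- 5 t^{3} + 12 t + 4\right) e^{- t}}{4} = f(t).

F(t) = \frac{5 t^{3} e^{- t}}{4} + \frac{15 t^{2} e^{- t}}{4} + \frac{9 t e^{- t}}{2} + \frac{7 e^{- t}}{2} + C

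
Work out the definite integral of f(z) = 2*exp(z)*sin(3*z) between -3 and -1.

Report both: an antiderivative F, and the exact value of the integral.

Antiderivative: F(z) = exp(z)*sin(3*z)/5 - 3*exp(z)*cos(3*z)/5; value = 3*exp(-3)*cos(9)/5 - exp(-1)*sin(3)/5 + exp(-3)*sin(9)/5 - 3*exp(-1)*cos(3)/5

Differentiate the proposed F(z) back; it has to land on f(z) exactly.
F(z) = exp(z)*sin(3*z)/5 - 3*exp(z)*cos(3*z)/5 is an antiderivative of f.
Check: d/dz[exp(z)*sin(3*z)/5 - 3*exp(z)*cos(3*z)/5] = 2*exp(z)*sin(3*z) = f(z).
F(-1) = -exp(-1)*sin(3)/5 - 3*exp(-1)*cos(3)/5; F(-3) = -exp(-3)*sin(9)/5 - 3*exp(-3)*cos(9)/5.
Integral = F(-1) - F(-3) = 3*exp(-3)*cos(9)/5 - exp(-1)*sin(3)/5 + exp(-3)*sin(9)/5 - 3*exp(-1)*cos(3)/5.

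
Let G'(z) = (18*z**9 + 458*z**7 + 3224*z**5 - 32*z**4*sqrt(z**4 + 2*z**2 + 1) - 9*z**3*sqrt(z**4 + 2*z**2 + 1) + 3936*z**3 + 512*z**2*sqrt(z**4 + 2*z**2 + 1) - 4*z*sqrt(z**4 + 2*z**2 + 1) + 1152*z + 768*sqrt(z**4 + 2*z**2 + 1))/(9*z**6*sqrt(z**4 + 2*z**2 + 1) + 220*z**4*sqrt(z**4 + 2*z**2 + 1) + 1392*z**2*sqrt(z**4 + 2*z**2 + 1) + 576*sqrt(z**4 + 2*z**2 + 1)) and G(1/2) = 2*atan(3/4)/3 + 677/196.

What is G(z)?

Recover the given G'(z) by differentiating a candidate G(z); any mismatch rules it out.
A general antiderivative is (2*z + 1/4)/(z**2/2 + 6) + sqrt(z**4 + 2*z**2 + 1) + 2*atan(3*z/2)/3 + C.
The condition gives C = 2*atan(3/4)/3 + 677/196 - (2*atan(3/4)/3 + 285/196) = 2.
So G(z) = (6*z**2*sqrt(z**4 + 2*z**2 + 1) + 4*z**2*atan(3*z/2) + 12*z**2 + 24*z + 72*sqrt(z**4 + 2*z**2 + 1) + 48*atan(3*z/2) + 147)/(6*z**2 + 72).
Check: d/dz[(6*z**2*sqrt(z**4 + 2*z**2 + 1) + 4*z**2*atan(3*z/2) + 12*z**2 + 24*z + 72*sqrt(z**4 + 2*z**2 + 1) + 48*atan(3*z/2) + 147)/(6*z**2 + 72)] = (18*z**9 + 458*z**7 + 3224*z**5 - 32*z**4*sqrt(z**4 + 2*z**2 + 1) - 9*z**3*sqrt(z**4 + 2*z**2 + 1) + 3936*z**3 + 512*z**2*sqrt(z**4 + 2*z**2 + 1) - 4*z*sqrt(z**4 + 2*z**2 + 1) + 1152*z + 768*sqrt(z**4 + 2*z**2 + 1))/(9*z**6*sqrt(z**4 + 2*z**2 + 1) + 220*z**4*sqrt(z**4 + 2*z**2 + 1) + 1392*z**2*sqrt(z**4 + 2*z**2 + 1) + 576*sqrt(z**4 + 2*z**2 + 1)) = G'(z).

G(z) = (6*z**2*sqrt(z**4 + 2*z**2 + 1) + 4*z**2*atan(3*z/2) + 12*z**2 + 24*z + 72*sqrt(z**4 + 2*z**2 + 1) + 48*atan(3*z/2) + 147)/(6*z**2 + 72)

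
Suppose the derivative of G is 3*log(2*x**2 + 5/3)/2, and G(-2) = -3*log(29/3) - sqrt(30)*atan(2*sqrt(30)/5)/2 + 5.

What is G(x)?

A candidate passes only if d/dx[G] lands on the given G'(x) exactly.
A general antiderivative is 3*x*log(2*x**2 + 5/3)/2 - 3*x + sqrt(30)*atan(sqrt(30)*x/5)/2 + C.
The condition gives C = -3*log(29/3) - sqrt(30)*atan(2*sqrt(30)/5)/2 + 5 - (-3*log(29/3) - sqrt(30)*atan(2*sqrt(30)/5)/2 + 6) = -1.
So G(x) = 3*x*log(2*x**2 + 5/3)/2 - 3*x + sqrt(30)*atan(sqrt(30)*x/5)/2 - 1.
Check: d/dx[3*x*log(2*x**2 + 5/3)/2 - 3*x + sqrt(30)*atan(sqrt(30)*x/5)/2 - 1] = 3*log(2*x**2 + 5/3)/2 = G'(x).

G(x) = 3*x*log(2*x**2 + 5/3)/2 - 3*x + sqrt(30)*atan(sqrt(30)*x/5)/2 - 1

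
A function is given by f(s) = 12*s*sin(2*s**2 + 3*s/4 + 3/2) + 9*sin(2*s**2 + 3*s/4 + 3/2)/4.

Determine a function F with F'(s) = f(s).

The substitution u = 2*s**2 + 3*s/4 + 3/2 works: f is exactly (dF/du)*(du/ds) for that inner function.
Check: d/ds[-3*cos(2*s**2 + 3*s/4 + 3/2)] = 12*s*sin(2*s**2 + 3*s/4 + 3/2) + 9*sin(2*s**2 + 3*s/4 + 3/2)/4 = f(s).

An antiderivative is F(s) = -3*cos(2*s**2 + 3*s/4 + 3/2).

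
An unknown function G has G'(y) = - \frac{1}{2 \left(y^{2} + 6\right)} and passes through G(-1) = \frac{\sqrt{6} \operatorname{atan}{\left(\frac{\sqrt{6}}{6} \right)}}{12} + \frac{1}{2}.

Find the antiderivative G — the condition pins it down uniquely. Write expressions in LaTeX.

A first test for any G(y): its y-derivative must equal the given G'(y).
A general antiderivative is - \frac{\sqrt{6} \operatorname{atan}{\left(\frac{\sqrt{6} y}{6} \right)}}{12} + C.
The condition gives C = \frac{\sqrt{6} \operatorname{atan}{\left(\frac{\sqrt{6}}{6} \right)}}{12} + \frac{1}{2} - (\frac{\sqrt{6} \operatorname{atan}{\left(\frac{\sqrt{6}}{6} \right)}}{12}) = \frac{1}{2}.
So G(y) = - \frac{\sqrt{6} \operatorname{atan}{\left(\frac{\sqrt{6} y}{6} \right)}}{12} + \frac{1}{2}.
Check: d/dy[- \frac{\sqrt{6} \operatorname{atan}{\left(\frac{\sqrt{6} y}{6} \right)}}{12} + \frac{1}{2}] = - \frac{1}{2 y^{2} + 12}, which equals G'(y).

G(y) = - \frac{\sqrt{6} \operatorname{atan}{\left(\frac{\sqrt{6} y}{6} \right)}}{12} + \frac{1}{2}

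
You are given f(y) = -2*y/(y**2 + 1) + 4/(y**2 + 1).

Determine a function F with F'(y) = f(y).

An antiderivative is F(y) = -log(y**2 + 1) + 4*atan(y).

The integrand splits into summands that can be handled one at a time.
Check: d/dy[-log(y**2 + 1) + 4*atan(y)] = (4 - 2*y)/(y**2 + 1), which equals f(y).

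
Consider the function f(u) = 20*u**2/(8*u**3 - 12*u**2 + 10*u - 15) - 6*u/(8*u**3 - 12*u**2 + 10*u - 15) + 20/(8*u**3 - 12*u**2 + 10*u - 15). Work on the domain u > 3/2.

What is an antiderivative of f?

Integrate term by term and add the pieces.
Check: d/du[2*log(2*u - 3) + log(2*u**2 + 5/2)/4] = (20*u**2 - 6*u + 20)/(8*u**3 - 12*u**2 + 10*u - 15), which equals f(u).

An antiderivative is F(u) = 2*log(2*u - 3) + log(2*u**2 + 5/2)/4.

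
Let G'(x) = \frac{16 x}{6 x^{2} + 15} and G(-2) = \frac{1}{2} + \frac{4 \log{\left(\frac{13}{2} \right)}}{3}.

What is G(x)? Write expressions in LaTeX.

The substitution u = x^{2} + \frac{5}{2} works: G'(x) is exactly (dG/du)*(du/dx) for that inner function.
A general antiderivative is \frac{4 \log{\left(x^{2} + \frac{5}{2} \right)}}{3} + C.
The condition gives C = \frac{1}{2} + \frac{4 \log{\left(\frac{13}{2} \right)}}{3} - (\frac{4 \log{\left(\frac{13}{2} \right)}}{3}) = \frac{1}{2}.
So G(x) = \frac{4 \log{\left(x^{2} + \frac{5}{2} \right)}}{3} + \frac{1}{2}.
Check: d/dx[\frac{4 \log{\left(x^{2} + \frac{5}{2} \right)}}{3} + \frac{1}{2}] = \frac{16 x}{6 x^{2} + 15} = G'(x).

G(x) = \frac{4 \log{\left(x^{2} + \frac{5}{2} \right)}}{3} + \frac{1}{2}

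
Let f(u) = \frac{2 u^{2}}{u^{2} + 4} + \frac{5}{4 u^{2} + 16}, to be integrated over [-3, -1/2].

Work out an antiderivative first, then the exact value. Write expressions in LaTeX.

Integrate term by term and add the pieces.
F(u) = 2 u - \frac{27 \operatorname{atan}{\left(\frac{u}{2} \right)}}{8} is an antiderivative of f.
Check: d/du[2 u - \frac{27 \operatorname{atan}{\left(\frac{u}{2} \right)}}{8}] = \frac{8 u^{2} + 5}{4 u^{2} + 16}, which equals f(u).
F(-1/2) = -1 + \frac{27 \operatorname{atan}{\left(\frac{1}{4} \right)}}{8}; F(-3) = -6 + \frac{27 \operatorname{atan}{\left(\frac{3}{2} \right)}}{8}.
Integral = F(-1/2) - F(-3) = - \frac{27 \operatorname{atan}{\left(\frac{3}{2} \right)}}{8} + \frac{27 \operatorname{atan}{\left(\frac{1}{4} \right)}}{8} + 5.

Antiderivative: F(u) = 2 u - \frac{27 \operatorname{atan}{\left(\frac{u}{2} \right)}}{8}; value = - \frac{27 \operatorname{atan}{\left(\frac{3}{2} \right)}}{8} + \frac{27 \operatorname{atan}{\left(\frac{1}{4} \right)}}{8} + 5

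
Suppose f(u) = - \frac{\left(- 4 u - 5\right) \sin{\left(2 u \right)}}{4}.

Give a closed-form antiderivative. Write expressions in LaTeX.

Any candidate F(u) must reproduce f(u) exactly when differentiated.
Check: d/du[- \frac{u \cos{\left(2 u \right)}}{2} + \frac{\sin{\left(2 u \right)}}{4} - \frac{5 \cos{\left(2 u \right)}}{8}] = u \sin{\left(2 u \right)} + \frac{5 \sin{\left(2 u \right)}}{4}, which equals f(u).

An antiderivative is F(u) = - \frac{u \cos{\left(2 u \right)}}{2} + \frac{\sin{\left(2 u \right)}}{4} - \frac{5 \cos{\left(2 u \right)}}{8}.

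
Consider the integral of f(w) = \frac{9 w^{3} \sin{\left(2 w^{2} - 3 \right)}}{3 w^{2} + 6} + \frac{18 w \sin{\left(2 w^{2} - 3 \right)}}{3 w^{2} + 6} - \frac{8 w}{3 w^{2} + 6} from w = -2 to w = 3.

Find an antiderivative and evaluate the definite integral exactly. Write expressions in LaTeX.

The integrand splits into summands that can be handled one at a time.
F(w) = - \frac{16 \log{\left(w^{2} + 2 \right)} + 9 \cos{\left(2 w^{2} - 3 \right)}}{12} is an antiderivative of f.
Check: d/dw[- \frac{16 \log{\left(w^{2} + 2 \right)} + 9 \cos{\left(2 w^{2} - 3 \right)}}{12}] = \frac{9 w^{3} \sin{\left(2 w^{2} - 3 \right)} + 18 w \sin{\left(2 w^{2} - 3 \right)} - 8 w}{3 w^{2} + 6}, which equals f(w).
F(3) = - \frac{4 \log{\left(11 \right)}}{3} - \frac{3 \cos{\left(15 \right)}}{4}; F(-2) = - \frac{4 \log{\left(6 \right)}}{3} - \frac{3 \cos{\left(5 \right)}}{4}.
Integral = F(3) - F(-2) = - \frac{4 \log{\left(11 \right)}}{3} + \frac{3 \cos{\left(5 \right)}}{4} - \frac{3 \cos{\left(15 \right)}}{4} + \frac{4 \log{\left(6 \right)}}{3}.

Antiderivative: F(w) = - \frac{16 \log{\left(w^{2} + 2 \right)} + 9 \cos{\left(2 w^{2} - 3 \right)}}{12}; value = - \frac{4 \log{\left(11 \right)}}{3} + \frac{3 \cos{\left(5 \right)}}{4} - \frac{3 \cos{\left(15 \right)}}{4} + \frac{4 \log{\left(6 \right)}}{3}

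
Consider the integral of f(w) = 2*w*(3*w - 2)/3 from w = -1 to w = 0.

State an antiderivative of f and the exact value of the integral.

Check any antiderivative F(w) by computing F'(w) and comparing it with f(w).
F(w) = 2*w**2*(w - 1)/3 is an antiderivative of f.
Check: d/dw[2*w**2*(w - 1)/3] = 2*w**2 - 4*w/3, which equals f(w).
F(0) = 0; F(-1) = -4/3.
Integral = F(0) - F(-1) = 4/3.

Antiderivative: F(w) = 2*w**2*(w - 1)/3; value = 4/3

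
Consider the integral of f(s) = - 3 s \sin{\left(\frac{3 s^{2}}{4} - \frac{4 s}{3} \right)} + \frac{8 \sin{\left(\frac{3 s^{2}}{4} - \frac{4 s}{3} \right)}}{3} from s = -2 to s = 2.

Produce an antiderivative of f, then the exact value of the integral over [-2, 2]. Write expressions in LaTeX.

f matches the chain-rule pattern g'(h)*h' with inner function h(s) = \frac{3 s^{2}}{4} - \frac{4 s}{3}; substituting u = h(s) collapses the integral.
F(s) = 2 \cos{\left(\frac{3 s^{2}}{4} - \frac{4 s}{3} \right)} is an antiderivative of f.
Check: d/ds[2 \cos{\left(\frac{3 s^{2}}{4} - \frac{4 s}{3} \right)}] = - 3 s \sin{\left(\frac{3 s^{2}}{4} - \frac{4 s}{3} \right)} + \frac{8 \sin{\left(\frac{3 s^{2}}{4} - \frac{4 s}{3} \right)}}{3} = f(s).
F(2) = 2 \cos{\left(\frac{1}{3} \right)}; F(-2) = 2 \cos{\left(\frac{17}{3} \right)}.
Integral = F(2) - F(-2) = - 2 \cos{\left(\frac{17}{3} \right)} + 2 \cos{\left(\frac{1}{3} \right)}.

Antiderivative: F(s) = 2 \cos{\left(\frac{3 s^{2}}{4} - \frac{4 s}{3} \right)}; value = - 2 \cos{\left(\frac{17}{3} \right)} + 2 \cos{\left(\frac{1}{3} \right)}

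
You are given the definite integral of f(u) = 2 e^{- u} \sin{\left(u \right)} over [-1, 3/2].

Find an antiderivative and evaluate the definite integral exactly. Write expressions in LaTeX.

An antiderivative F(u) passes only if d/du[F] lands on f(u) exactly.
F(u) = \left(- \sin{\left(u \right)} - \cos{\left(u \right)}\right) e^{- u} is an antiderivative of f.
Check: d/du[\left(- \sin{\left(u \right)} - \cos{\left(u \right)}\right) e^{- u}] = 2 e^{- u} \sin{\left(u \right)} = f(u).
F(3/2) = - \frac{\sin{\left(\frac{3}{2} \right)}}{e^{\frac{3}{2}}} - \frac{\cos{\left(\frac{3}{2} \right)}}{e^{\frac{3}{2}}}; F(-1) = - e \cos{\left(1 \right)} + e \sin{\left(1 \right)}.
Integral = F(3/2) - F(-1) = - e \sin{\left(1 \right)} - \frac{\sin{\left(\frac{3}{2} \right)}}{e^{\frac{3}{2}}} - \frac{\cos{\left(\frac{3}{2} \right)}}{e^{\frac{3}{2}}} + e \cos{\left(1 \right)}.

Antiderivative: F(u) = \left(- \sin{\left(u \right)} - \cos{\left(u \right)}\right) e^{- u}; value = - e \sin{\left(1 \right)} - \frac{\sin{\left(\frac{3}{2} \right)}}{e^{\frac{3}{2}}} - \frac{\cos{\left(\frac{3}{2} \right)}}{e^{\frac{3}{2}}} + e \cos{\left(1 \right)}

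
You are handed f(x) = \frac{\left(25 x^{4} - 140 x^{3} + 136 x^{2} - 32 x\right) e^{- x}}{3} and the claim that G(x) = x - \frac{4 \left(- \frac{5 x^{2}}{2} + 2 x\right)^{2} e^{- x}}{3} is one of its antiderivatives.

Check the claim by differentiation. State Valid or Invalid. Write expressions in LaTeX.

d/dx[G] = \frac{\left(25 x^{4} - 140 x^{3} + 136 x^{2} - 32 x + 3 e^{x}\right) e^{- x}}{3}
d/dx[G] - f(x) = 1 != 0.

Invalid: d/dx[G] - f = 1, which is not 0.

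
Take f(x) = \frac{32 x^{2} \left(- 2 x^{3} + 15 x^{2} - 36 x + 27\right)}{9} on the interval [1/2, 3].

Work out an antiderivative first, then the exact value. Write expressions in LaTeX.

The substitution u = \frac{4 x^{2}}{3} - 4 x works: f is exactly (dF/du)*(du/dx) for that inner function.
F(x) = - \frac{32 x^{6}}{27} + \frac{32 x^{5}}{3} - 32 x^{4} + 32 x^{3} is an antiderivative of f.
Check: d/dx[- \frac{32 x^{6}}{27} + \frac{32 x^{5}}{3} - 32 x^{4} + 32 x^{3}] = - \frac{64 x^{5}}{9} + \frac{160 x^{4}}{3} - 128 x^{3} + 96 x^{2}, which equals f(x).
F(3) = 0; F(1/2) = \frac{125}{54}.
Integral = F(3) - F(1/2) = - \frac{125}{54}.

Antiderivative: F(x) = - \frac{32 x^{6}}{27} + \frac{32 x^{5}}{3} - 32 x^{4} + 32 x^{3}; value = - \frac{125}{54}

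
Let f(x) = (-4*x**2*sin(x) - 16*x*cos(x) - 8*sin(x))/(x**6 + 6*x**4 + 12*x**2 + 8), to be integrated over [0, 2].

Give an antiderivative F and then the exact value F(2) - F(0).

Antiderivative: F(x) = 4*cos(x)/(x**2 + 2)**2; value = -1 + cos(2)/9

Recognize the product-rule pattern: f = u'v + uv' with u = 4/(x**4 + 4*x**2 + 4), v = cos(x), so integration by parts undoes it.
F(x) = 4*cos(x)/(x**2 + 2)**2 is an antiderivative of f.
Check: d/dx[4*cos(x)/(x**2 + 2)**2] = (-4*x**2*sin(x) - 16*x*cos(x) - 8*sin(x))/(x**6 + 6*x**4 + 12*x**2 + 8) = f(x).
F(2) = cos(2)/9; F(0) = 1.
Integral = F(2) - F(0) = -1 + cos(2)/9.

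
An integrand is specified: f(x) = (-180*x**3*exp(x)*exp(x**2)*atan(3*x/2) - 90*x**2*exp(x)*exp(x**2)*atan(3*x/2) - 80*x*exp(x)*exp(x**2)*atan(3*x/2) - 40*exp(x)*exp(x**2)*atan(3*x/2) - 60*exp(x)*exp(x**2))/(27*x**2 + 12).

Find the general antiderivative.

F(x) = -10*exp(x**2 + x)*atan(3*x/2)/3 + C

Recognize the product-rule pattern: f = u'v + uv' with u = -10*atan(3*x/2)/3, v = exp(x**2 + x), so integration by parts undoes it.
Check: d/dx[-10*exp(x**2 + x)*atan(3*x/2)/3] = (-180*x**3*exp(x)*exp(x**2)*atan(3*x/2) - 90*x**2*exp(x)*exp(x**2)*atan(3*x/2) - 80*x*exp(x)*exp(x**2)*atan(3*x/2) - 40*exp(x)*exp(x**2)*atan(3*x/2) - 60*exp(x)*exp(x**2))/(27*x**2 + 12) = f(x).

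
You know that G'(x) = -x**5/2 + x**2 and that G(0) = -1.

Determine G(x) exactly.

G(x) = -x**6/12 + x**3/3 - 1

Integrate term by term and add the pieces.
A general antiderivative is -x**6/12 + x**3/3 + C.
The condition gives C = -1 - (0) = -1.
So G(x) = -x**6/12 + x**3/3 - 1.
Check: d/dx[-x**6/12 + x**3/3 - 1] = -x**5/2 + x**2 = G'(x).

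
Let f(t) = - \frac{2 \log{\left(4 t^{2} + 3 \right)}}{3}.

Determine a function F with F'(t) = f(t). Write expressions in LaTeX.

Recover f(t) by differentiating a candidate F(t); any mismatch rules it out.
Check: d/dt[- \frac{2 t \log{\left(4 t^{2} + 3 \right)}}{3} + \frac{4 t}{3} - \frac{2 \sqrt{3} \operatorname{atan}{\left(\frac{2 \sqrt{3} t}{3} \right)}}{3}] = - \frac{2 \log{\left(4 t^{2} + 3 \right)}}{3} = f(t).

An antiderivative is F(t) = - \frac{2 t \log{\left(4 t^{2} + 3 \right)}}{3} + \frac{4 t}{3} - \frac{2 \sqrt{3} \operatorname{atan}{\left(\frac{2 \sqrt{3} t}{3} \right)}}{3}.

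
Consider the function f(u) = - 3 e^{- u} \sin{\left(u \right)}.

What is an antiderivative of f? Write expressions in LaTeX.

An antiderivative is F(u) = \frac{3 e^{- u} \sin{\left(u \right)}}{2} + \frac{3 e^{- u} \cos{\left(u \right)}}{2}.

Whatever form F(u) takes, F'(u) = f(u) is non-negotiable.
Check: d/du[\frac{3 e^{- u} \sin{\left(u \right)}}{2} + \frac{3 e^{- u} \cos{\left(u \right)}}{2}] = - 3 e^{- u} \sin{\left(u \right)} = f(u).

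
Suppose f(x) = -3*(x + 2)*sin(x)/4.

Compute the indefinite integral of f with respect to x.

F(x) = 3*x*cos(x)/4 - 3*sin(x)/4 + 3*cos(x)/2 + C

A candidate is checked by its d/dx: the result must match f(x).
Check: d/dx[3*x*cos(x)/4 - 3*sin(x)/4 + 3*cos(x)/2] = -3*x*sin(x)/4 - 3*sin(x)/2, which equals f(x).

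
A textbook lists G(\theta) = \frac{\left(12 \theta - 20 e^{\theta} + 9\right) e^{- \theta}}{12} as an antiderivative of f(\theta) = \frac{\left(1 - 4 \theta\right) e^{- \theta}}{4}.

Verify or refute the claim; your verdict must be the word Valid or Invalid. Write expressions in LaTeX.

Valid - differentiating G returns exactly f.

d/d\theta[G] = \frac{\left(1 - 4 \theta\right) e^{- \theta}}{4}
This equals f(\theta) exactly, so the claim holds.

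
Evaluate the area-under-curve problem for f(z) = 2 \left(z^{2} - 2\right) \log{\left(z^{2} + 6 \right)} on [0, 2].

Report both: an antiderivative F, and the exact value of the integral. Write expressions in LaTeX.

Antiderivative: F(z) = \frac{2 \left(- 2 z^{3} + 3 z \left(z^{2} - 6\right) \log{\left(z^{2} + 6 \right)} + 72 z - 72 \sqrt{6} \operatorname{atan}{\left(\frac{\sqrt{6} z}{6} \right)}\right)}{9}; value = - 16 \sqrt{6} \operatorname{atan}{\left(\frac{\sqrt{6}}{3} \right)} - \frac{8 \log{\left(10 \right)}}{3} + \frac{256}{9}

A candidate is checked by its d/dz: the result must match f(z).
F(z) = \frac{2 \left(- 2 z^{3} + 3 z \left(z^{2} - 6\right) \log{\left(z^{2} + 6 \right)} + 72 z - 72 \sqrt{6} \operatorname{atan}{\left(\frac{\sqrt{6} z}{6} \right)}\right)}{9} is an antiderivative of f.
Check: d/dz[\frac{2 \left(- 2 z^{3} + 3 z \left(z^{2} - 6\right) \log{\left(z^{2} + 6 \right)} + 72 z - 72 \sqrt{6} \operatorname{atan}{\left(\frac{\sqrt{6} z}{6} \right)}\right)}{9}] = 2 z^{2} \log{\left(z^{2} + 6 \right)} - 4 \log{\left(z^{2} + 6 \right)}, which equals f(z).
F(2) = - 16 \sqrt{6} \operatorname{atan}{\left(\frac{\sqrt{6}}{3} \right)} - \frac{8 \log{\left(10 \right)}}{3} + \frac{256}{9}; F(0) = 0.
Integral = F(2) - F(0) = - 16 \sqrt{6} \operatorname{atan}{\left(\frac{\sqrt{6}}{3} \right)} - \frac{8 \log{\left(10 \right)}}{3} + \frac{256}{9}.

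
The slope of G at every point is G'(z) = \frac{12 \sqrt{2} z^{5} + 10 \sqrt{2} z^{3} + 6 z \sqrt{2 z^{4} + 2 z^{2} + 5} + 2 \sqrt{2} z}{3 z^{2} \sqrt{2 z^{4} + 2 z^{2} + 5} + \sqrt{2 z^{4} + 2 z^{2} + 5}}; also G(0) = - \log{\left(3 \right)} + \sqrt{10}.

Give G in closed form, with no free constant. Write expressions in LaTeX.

The proposed G(z) is checked by its d/dz: the result must match the given G'(z).
A general antiderivative is 2 \sqrt{z^{4} + z^{2} + \frac{5}{2}} + \log{\left(z^{2} + \frac{1}{3} \right)} + C.
The condition gives C = - \log{\left(3 \right)} + \sqrt{10} - (- \log{\left(3 \right)} + \sqrt{10}) = 0.
So G(z) = 2 \sqrt{z^{4} + z^{2} + \frac{5}{2}} + \log{\left(z^{2} + \frac{1}{3} \right)}.
Check: d/dz[2 \sqrt{z^{4} + z^{2} + \frac{5}{2}} + \log{\left(z^{2} + \frac{1}{3} \right)}] = \frac{12 \sqrt{2} z^{5} + 10 \sqrt{2} z^{3} + 6 z \sqrt{2 z^{4} + 2 z^{2} + 5} + 2 \sqrt{2} z}{3 z^{2} \sqrt{2 z^{4} + 2 z^{2} + 5} + \sqrt{2 z^{4} + 2 z^{2} + 5}} = G'(z).

G(z) = 2 \sqrt{z^{4} + z^{2} + \frac{5}{2}} + \log{\left(z^{2} + \frac{1}{3} \right)}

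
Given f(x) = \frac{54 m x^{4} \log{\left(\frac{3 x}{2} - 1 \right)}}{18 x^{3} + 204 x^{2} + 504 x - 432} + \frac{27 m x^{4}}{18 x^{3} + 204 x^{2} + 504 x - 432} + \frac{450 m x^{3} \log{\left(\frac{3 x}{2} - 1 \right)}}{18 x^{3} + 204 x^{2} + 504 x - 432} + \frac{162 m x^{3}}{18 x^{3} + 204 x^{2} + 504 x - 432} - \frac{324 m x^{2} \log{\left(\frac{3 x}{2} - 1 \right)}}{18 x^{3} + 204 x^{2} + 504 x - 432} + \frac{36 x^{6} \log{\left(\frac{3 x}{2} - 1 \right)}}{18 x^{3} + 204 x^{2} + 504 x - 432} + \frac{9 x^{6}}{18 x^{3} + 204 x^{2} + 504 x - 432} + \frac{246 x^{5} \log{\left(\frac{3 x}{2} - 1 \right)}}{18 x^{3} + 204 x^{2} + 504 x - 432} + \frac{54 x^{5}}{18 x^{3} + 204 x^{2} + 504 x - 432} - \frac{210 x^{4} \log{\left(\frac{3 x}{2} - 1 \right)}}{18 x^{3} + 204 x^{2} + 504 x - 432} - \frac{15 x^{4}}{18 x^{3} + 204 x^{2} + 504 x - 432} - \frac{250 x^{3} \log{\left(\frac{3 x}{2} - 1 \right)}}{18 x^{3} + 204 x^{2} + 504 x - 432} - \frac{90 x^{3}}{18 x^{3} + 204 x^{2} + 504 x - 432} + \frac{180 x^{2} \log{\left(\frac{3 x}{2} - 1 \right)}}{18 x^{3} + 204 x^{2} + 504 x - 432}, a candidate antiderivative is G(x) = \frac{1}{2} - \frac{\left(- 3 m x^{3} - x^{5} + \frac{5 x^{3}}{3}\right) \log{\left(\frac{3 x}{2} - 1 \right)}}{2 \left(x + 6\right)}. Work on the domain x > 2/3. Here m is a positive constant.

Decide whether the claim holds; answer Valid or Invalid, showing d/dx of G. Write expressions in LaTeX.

d/dx[G] = \frac{54 m x^{4} \log{\left(\frac{3 x}{2} - 1 \right)} + 27 m x^{4} + 450 m x^{3} \log{\left(\frac{3 x}{2} - 1 \right)} + 162 m x^{3} - 324 m x^{2} \log{\left(\frac{3 x}{2} - 1 \right)} + 36 x^{6} \log{\left(\frac{3 x}{2} - 1 \right)} + 9 x^{6} + 246 x^{5} \log{\left(\frac{3 x}{2} - 1 \right)} + 54 x^{5} - 210 x^{4} \log{\left(\frac{3 x}{2} - 1 \right)} - 15 x^{4} - 250 x^{3} \log{\left(\frac{3 x}{2} - 1 \right)} - 90 x^{3} + 180 x^{2} \log{\left(\frac{3 x}{2} - 1 \right)}}{18 x^{3} + 204 x^{2} + 504 x - 432}
This equals f(x) exactly, so the claim holds.

Valid. The derivative of G reproduces f.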